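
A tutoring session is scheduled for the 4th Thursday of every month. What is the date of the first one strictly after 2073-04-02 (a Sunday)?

2073-04-27

April 2073 starts on a Saturday; its first Thursday is the 6th, so the 4th Thursday is the 27th — 2073-04-27.
2073-04-27 is after 2073-04-02, so that is the next one.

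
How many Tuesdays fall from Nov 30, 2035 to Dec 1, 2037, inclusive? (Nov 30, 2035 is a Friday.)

105

Nov 30, 2035 is a Friday; the first Tuesday on or after it is Dec 4, 2035 (4 days later).
From Dec 4, 2035 to Dec 1, 2037: 27 + 366 + 335 = 728 days (rest of 2035, 2036, to Dec 1, 2037 in 2037).
728 ÷ 7 = 104 full weeks with remainder 0, so 104 more Tuesdays after the first → 105.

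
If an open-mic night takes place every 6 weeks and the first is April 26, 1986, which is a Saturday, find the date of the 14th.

The 14th occurrence is 13 intervals after the first: 13 × 42 = 546 days after April 26, 1986.
April has 30 days — 4 days to the end of April leaves 542.
From end of April to end of 1986 is 245 days (297 left).
January has 31 days (266 left).
February has 28 days (238 left).
March has 31 days (207 left).
April has 30 days (177 left).
May has 31 days (146 left).
June has 30 days (116 left).
July has 31 days (85 left).
August has 31 days (54 left).
September has 30 days (24 left).
24 days into October → October 24, 1987.

October 24, 1987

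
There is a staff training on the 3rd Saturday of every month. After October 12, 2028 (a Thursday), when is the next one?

October 21, 2028

October 2028 starts on a Sunday; its first Saturday is the 7th, so the 3rd Saturday is the 21st — October 21, 2028.
October 21, 2028 is after October 12, 2028, so that is the next one.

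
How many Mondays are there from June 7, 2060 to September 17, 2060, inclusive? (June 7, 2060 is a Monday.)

June 7, 2060 is a Monday; the first Monday on or after it is June 7, 2060.
From June 7, 2060 to September 17, 2060: 23 + 31 + 31 + 17 = 102 days (rest of June, July, August, September).
102 ÷ 7 = 14 full weeks with remainder 4, so 14 more Mondays after the first → 15.

15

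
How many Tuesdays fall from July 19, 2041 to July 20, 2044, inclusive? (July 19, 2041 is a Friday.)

July 19, 2041 is a Friday; the first Tuesday on or after it is July 23, 2041 (4 days later).
From July 23, 2041 to July 20, 2044: 161 + 365 + 365 + 202 = 1093 days (rest of 2041, 2042, 2043, to July 20, 2044 in 2044).
1093 ÷ 7 = 156 full weeks with remainder 1, so 156 more Tuesdays after the first → 157.

157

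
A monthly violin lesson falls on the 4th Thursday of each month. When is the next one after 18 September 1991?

26 September 1991

September 1991 starts on a Sunday; its first Thursday is the 5th, so the 4th Thursday is the 26th — 26 September 1991.
26 September 1991 is after 18 September 1991, so that is the next one.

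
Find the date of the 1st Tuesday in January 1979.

1979-01-02

January 1979 begins on a Monday, so the first Tuesday is January 2 (1 day later).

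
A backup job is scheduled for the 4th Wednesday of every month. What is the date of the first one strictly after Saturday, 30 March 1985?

March 1985 starts on a Friday; its first Wednesday is the 6th, so the 4th Wednesday is the 27th — 27 March 1985.
That is not after 30 March 1985, so look at April 1985.
April 1985 starts on a Monday; its first Wednesday is the 3rd, so the 4th Wednesday is the 24th — 24 April 1985.

24 April 1985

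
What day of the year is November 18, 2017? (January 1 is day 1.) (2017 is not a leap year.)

322

Days in months before November: 31 + 28 + 31 + 30 + 31 + 30 + 31 + 31 + 30 + 31 = 304.
Plus 18 days into November → day 322.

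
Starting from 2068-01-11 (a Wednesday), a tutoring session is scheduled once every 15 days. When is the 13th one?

2068-07-09

The 13th occurrence is 12 intervals after the first: 12 × 15 = 180 days after 2068-01-11.
January has 31 days — 20 days to the end of January leaves 160.
February has 29 days (131 left).
March has 31 days (100 left).
April has 30 days (70 left).
May has 31 days (39 left).
June has 30 days (9 left).
9 days into July → 2068-07-09.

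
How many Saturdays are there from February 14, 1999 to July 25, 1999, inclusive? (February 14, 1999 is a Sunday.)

February 14, 1999 is a Sunday; the first Saturday on or after it is February 20, 1999 (6 days later).
From February 20, 1999 to July 25, 1999: 8 + 31 + 30 + 31 + 30 + 25 = 155 days (rest of February, March, April, May, June, July).
155 ÷ 7 = 22 full weeks with remainder 1, so 22 more Saturdays after the first → 23.

23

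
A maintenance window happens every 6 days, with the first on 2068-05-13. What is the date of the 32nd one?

2068-11-15

The 32nd occurrence is 31 intervals after the first: 31 × 6 = 186 days after 2068-05-13.
May has 31 days — 18 days to the end of May leaves 168.
June has 30 days (138 left).
July has 31 days (107 left).
August has 31 days (76 left).
September has 30 days (46 left).
October has 31 days (15 left).
15 days into November → 2068-11-15.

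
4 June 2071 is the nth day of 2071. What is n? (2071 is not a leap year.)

Days in months before June: 31 + 28 + 31 + 30 + 31 = 151.
Plus 4 days into June → day 155.

155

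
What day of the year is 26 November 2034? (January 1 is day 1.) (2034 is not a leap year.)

Days in months before November: 31 + 28 + 31 + 30 + 31 + 30 + 31 + 31 + 30 + 31 = 304.
Plus 26 days into November → day 330.

330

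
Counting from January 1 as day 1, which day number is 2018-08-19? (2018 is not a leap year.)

231

Days in months before August: 31 + 28 + 31 + 30 + 31 + 30 + 31 = 212.
Plus 19 days into August → day 231.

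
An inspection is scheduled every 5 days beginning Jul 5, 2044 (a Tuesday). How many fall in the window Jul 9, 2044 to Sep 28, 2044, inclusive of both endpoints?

Occurrences land 5·i days after Jul 5, 2044 for i = 0, 1, 2, …
Jul 9, 2044 is 4 days after the start; 4 ÷ 5 = 0 remainder 4; since the remainder is 4, round up to i = 1. First occurrence in the window: #2 on Jul 10, 2044 (1×5 = 5 days in).
Sep 28, 2044 is 85 days after the start; 85 ÷ 5 = 17 remainder 0. Last occurrence in the window: #18 on Sep 28, 2044.
Occurrences #2 through #18: 17 in total.

17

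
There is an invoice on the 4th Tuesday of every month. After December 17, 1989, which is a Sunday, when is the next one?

December 26, 1989

December 1989 starts on a Friday; its first Tuesday is the 5th, so the 4th Tuesday is the 26th — December 26, 1989.
December 26, 1989 is after December 17, 1989, so that is the next one.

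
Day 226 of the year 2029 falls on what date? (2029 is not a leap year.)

January has 31 days (226 − 31 = 195 remain).
February has 28 days (195 − 28 = 167 remain).
March has 31 days (167 − 31 = 136 remain).
April has 30 days (136 − 30 = 106 remain).
May has 31 days (106 − 31 = 75 remain).
June has 30 days (75 − 30 = 45 remain).
July has 31 days (45 − 31 = 14 remain).
14 into August → August 14.

14 August 2029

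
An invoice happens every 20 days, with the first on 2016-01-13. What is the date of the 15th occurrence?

The 15th occurrence is 14 intervals after the first: 14 × 20 = 280 days after 2016-01-13.
January has 31 days — 18 days to the end of January leaves 262.
February has 29 days (233 left).
March has 31 days (202 left).
April has 30 days (172 left).
May has 31 days (141 left).
June has 30 days (111 left).
July has 31 days (80 left).
August has 31 days (49 left).
September has 30 days (19 left).
19 days into October → 2016-10-19.

2016-10-19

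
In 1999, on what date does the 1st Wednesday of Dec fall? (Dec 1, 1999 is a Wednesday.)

Dec 1, 1999

Dec 1999 begins on a Wednesday, so the first Wednesday is Dec 1.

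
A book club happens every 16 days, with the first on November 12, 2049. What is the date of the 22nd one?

October 14, 2050

The 22nd occurrence is 21 intervals after the first: 21 × 16 = 336 days after November 12, 2049.
November has 30 days — 18 days to the end of November leaves 318.
December has 31 days (287 left).
January has 31 days (256 left).
February has 28 days (228 left).
March has 31 days (197 left).
April has 30 days (167 left).
May has 31 days (136 left).
June has 30 days (106 left).
July has 31 days (75 left).
August has 31 days (44 left).
September has 30 days (14 left).
14 days into October → October 14, 2050.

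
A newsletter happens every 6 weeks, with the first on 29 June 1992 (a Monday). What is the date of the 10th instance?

12 July 1993

The 10th occurrence is 9 intervals after the first: 9 × 42 = 378 days after 29 June 1992.
June has 30 days — 1 day to the end of June leaves 377.
July has 31 days (346 left).
August has 31 days (315 left).
September has 30 days (285 left).
October has 31 days (254 left).
November has 30 days (224 left).
December has 31 days (193 left).
January has 31 days (162 left).
February has 28 days (134 left).
March has 31 days (103 left).
April has 30 days (73 left).
May has 31 days (42 left).
June has 30 days (12 left).
12 days into July → 12 July 1993.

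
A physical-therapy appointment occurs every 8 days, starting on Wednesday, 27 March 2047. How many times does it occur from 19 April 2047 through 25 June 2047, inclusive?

Occurrences land 8·i days after 27 March 2047 for i = 0, 1, 2, …
19 April 2047 is 23 days after the start; 23 ÷ 8 = 2 remainder 7; since the remainder is 7, round up to i = 3. First occurrence in the window: #4 on 20 April 2047 (3×8 = 24 days in).
25 June 2047 is 90 days after the start; 90 ÷ 8 = 11 remainder 2. Last occurrence in the window: #12 on 23 June 2047.
Occurrences #4 through #12: 9 in total.

9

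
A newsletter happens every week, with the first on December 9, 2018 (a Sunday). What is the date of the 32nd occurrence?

The 32nd occurrence is 31 intervals after the first: 31 × 7 = 217 days after December 9, 2018.
December has 31 days — 22 days to the end of December leaves 195.
January has 31 days (164 left).
February has 28 days (136 left).
March has 31 days (105 left).
April has 30 days (75 left).
May has 31 days (44 left).
June has 30 days (14 left).
14 days into July → July 14, 2019.

July 14, 2019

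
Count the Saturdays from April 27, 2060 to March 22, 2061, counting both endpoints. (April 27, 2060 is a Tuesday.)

April 27, 2060 is a Tuesday; the first Saturday on or after it is May 1, 2060 (4 days later).
From May 1, 2060 to March 22, 2061: 30 + 30 + 31 + 31 + 30 + 31 + 30 + 31 + 31 + 28 + 22 = 325 days (rest of May, June, July, August, September, October, November, December, January, February, March).
325 ÷ 7 = 46 full weeks with remainder 3, so 46 more Saturdays after the first → 47.

47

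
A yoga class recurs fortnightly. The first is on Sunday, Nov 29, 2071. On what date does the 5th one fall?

Jan 24, 2072

The 5th occurrence is 4 intervals after the first: 4 × 14 = 56 days after Nov 29, 2071.
Nov has 30 days — 1 day to the end of Nov leaves 55.
Dec has 31 days (24 left).
24 days into Jan → Jan 24, 2072.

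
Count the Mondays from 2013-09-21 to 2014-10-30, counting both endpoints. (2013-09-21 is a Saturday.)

2013-09-21 is a Saturday; the first Monday on or after it is 2013-09-23 (2 days later).
From 2013-09-23 to 2014-10-30: 99 + 303 = 402 days (rest of 2013, to 2014-10-30 in 2014).
402 ÷ 7 = 57 full weeks with remainder 3, so 57 more Mondays after the first → 58.

58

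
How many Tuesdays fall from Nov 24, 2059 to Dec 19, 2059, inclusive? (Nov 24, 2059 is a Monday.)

Nov 24, 2059 is a Monday; the first Tuesday on or after it is Nov 25, 2059 (1 day later).
From Nov 25, 2059 to Dec 19, 2059: 5 + 19 = 24 days (rest of Nov, Dec).
24 ÷ 7 = 3 full weeks with remainder 3, so 3 more Tuesdays after the first → 4.

4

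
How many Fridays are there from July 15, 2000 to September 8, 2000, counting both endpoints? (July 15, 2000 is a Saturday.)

8

July 15, 2000 is a Saturday; the first Friday on or after it is July 21, 2000 (6 days later).
From July 21, 2000 to September 8, 2000: 10 + 31 + 8 = 49 days (rest of July, August, September).
49 ÷ 7 = 7 full weeks with remainder 0, so 7 more Fridays after the first → 8.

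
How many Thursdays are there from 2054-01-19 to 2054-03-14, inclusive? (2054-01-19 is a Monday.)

8

2054-01-19 is a Monday; the first Thursday on or after it is 2054-01-22 (3 days later).
From 2054-01-22 to 2054-03-14: 9 + 28 + 14 = 51 days (rest of January, February, March).
51 ÷ 7 = 7 full weeks with remainder 2, so 7 more Thursdays after the first → 8.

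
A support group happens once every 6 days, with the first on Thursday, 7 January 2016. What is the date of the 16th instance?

6 April 2016

The 16th occurrence is 15 intervals after the first: 15 × 6 = 90 days after 7 January 2016.
January has 31 days — 24 days to the end of January leaves 66.
February has 29 days (37 left).
March has 31 days (6 left).
6 days into April → 6 April 2016.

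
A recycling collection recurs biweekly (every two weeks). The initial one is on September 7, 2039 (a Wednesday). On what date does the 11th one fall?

January 25, 2040

The 11th occurrence is 10 intervals after the first: 10 × 14 = 140 days after September 7, 2039.
September has 30 days — 23 days to the end of September leaves 117.
October has 31 days (86 left).
November has 30 days (56 left).
December has 31 days (25 left).
25 days into January → January 25, 2040.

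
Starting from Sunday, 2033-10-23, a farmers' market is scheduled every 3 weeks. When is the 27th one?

2035-04-22

The 27th occurrence is 26 intervals after the first: 26 × 21 = 546 days after 2033-10-23.
October has 31 days — 8 days to the end of October leaves 538.
From end of October to end of 2033 is 61 days (477 left).
2034 has 365 days (112 left).
January has 31 days (81 left).
February has 28 days (53 left).
March has 31 days (22 left).
22 days into April → 2035-04-22.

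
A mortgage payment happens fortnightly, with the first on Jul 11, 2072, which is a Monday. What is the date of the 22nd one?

May 1, 2073

The 22nd occurrence is 21 intervals after the first: 21 × 14 = 294 days after Jul 11, 2072.
Jul has 31 days — 20 days to the end of Jul leaves 274.
Aug has 31 days (243 left).
Sep has 30 days (213 left).
Oct has 31 days (182 left).
Nov has 30 days (152 left).
Dec has 31 days (121 left).
Jan has 31 days (90 left).
Feb has 28 days (62 left).
Mar has 31 days (31 left).
Apr has 30 days (1 left).
1 day into May → May 1, 2073.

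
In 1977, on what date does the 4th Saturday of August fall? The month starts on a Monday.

August 27, 1977

August 1977 begins on a Monday, so the first Saturday is August 6 (5 days later).
The 4th Saturday is 3 weeks later: 6 + 21 = 27.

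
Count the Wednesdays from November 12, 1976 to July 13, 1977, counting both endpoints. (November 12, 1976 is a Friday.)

35

November 12, 1976 is a Friday; the first Wednesday on or after it is November 17, 1976 (5 days later).
From November 17, 1976 to July 13, 1977: 13 + 31 + 31 + 28 + 31 + 30 + 31 + 30 + 13 = 238 days (rest of November, December, January, February, March, April, May, June, July).
238 ÷ 7 = 34 full weeks with remainder 0, so 34 more Wednesdays after the first → 35.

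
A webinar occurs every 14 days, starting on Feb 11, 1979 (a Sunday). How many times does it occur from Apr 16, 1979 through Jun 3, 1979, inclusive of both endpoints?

4

Occurrences land 14·i days after Feb 11, 1979 for i = 0, 1, 2, …
Apr 16, 1979 is 64 days after the start; 64 ÷ 14 = 4 remainder 8; since the remainder is 8, round up to i = 5. First occurrence in the window: #6 on Apr 22, 1979 (5×14 = 70 days in).
Jun 3, 1979 is 112 days after the start; 112 ÷ 14 = 8 remainder 0. Last occurrence in the window: #9 on Jun 3, 1979.
Occurrences #6 through #9: 4 in total.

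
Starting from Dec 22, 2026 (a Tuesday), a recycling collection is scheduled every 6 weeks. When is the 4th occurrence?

The 4th occurrence is 3 intervals after the first: 3 × 42 = 126 days after Dec 22, 2026.
Dec has 31 days — 9 days to the end of Dec leaves 117.
Jan has 31 days (86 left).
Feb has 28 days (58 left).
Mar has 31 days (27 left).
27 days into Apr → Apr 27, 2027.

Apr 27, 2027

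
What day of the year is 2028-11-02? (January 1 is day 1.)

307

Days in months before November: 31 + 29 + 31 + 30 + 31 + 30 + 31 + 31 + 30 + 31 = 305.
Plus 2 days into November → day 307.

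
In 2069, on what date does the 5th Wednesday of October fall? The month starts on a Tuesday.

2069-10-30

October 2069 begins on a Tuesday, so the first Wednesday is October 2 (1 day later).
The 5th Wednesday is 4 weeks later: 2 + 28 = 30.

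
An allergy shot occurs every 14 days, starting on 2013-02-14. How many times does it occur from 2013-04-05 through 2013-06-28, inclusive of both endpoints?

6

Occurrences land 14·i days after 2013-02-14 for i = 0, 1, 2, …
2013-04-05 is 50 days after the start; 50 ÷ 14 = 3 remainder 8; since the remainder is 8, round up to i = 4. First occurrence in the window: #5 on 2013-04-11 (4×14 = 56 days in).
2013-06-28 is 134 days after the start; 134 ÷ 14 = 9 remainder 8. Last occurrence in the window: #10 on 2013-06-20.
Occurrences #5 through #10: 6 in total.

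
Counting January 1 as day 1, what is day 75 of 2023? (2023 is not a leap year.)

January has 31 days (75 − 31 = 44 remain).
February has 28 days (44 − 28 = 16 remain).
16 into March → March 16.

March 16, 2023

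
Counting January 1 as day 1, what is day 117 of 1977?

January has 31 days (117 − 31 = 86 remain).
February has 28 days (86 − 28 = 58 remain).
March has 31 days (58 − 31 = 27 remain).
27 into April → April 27.

April 27, 1977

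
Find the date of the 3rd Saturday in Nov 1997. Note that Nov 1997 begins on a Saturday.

Nov 1997 begins on a Saturday, so the first Saturday is Nov 1.
The 3rd Saturday is 2 weeks later: 1 + 14 = 15.

Nov 15, 1997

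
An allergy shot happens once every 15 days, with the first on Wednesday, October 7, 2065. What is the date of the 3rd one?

November 6, 2065

The 3rd occurrence is 2 intervals after the first: 2 × 15 = 30 days after October 7, 2065.
October has 31 days — 24 days to the end of October leaves 6.
6 days into November → November 6, 2065.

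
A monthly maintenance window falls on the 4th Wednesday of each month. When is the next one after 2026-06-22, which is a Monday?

June 2026 starts on a Monday; its first Wednesday is the 3rd, so the 4th Wednesday is the 24th — 2026-06-24.
2026-06-24 is after 2026-06-22, so that is the next one.

2026-06-24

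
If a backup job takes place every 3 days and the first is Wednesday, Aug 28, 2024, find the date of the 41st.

Dec 26, 2024

The 41st occurrence is 40 intervals after the first: 40 × 3 = 120 days after Aug 28, 2024.
Aug has 31 days — 3 days to the end of Aug leaves 117.
Sep has 30 days (87 left).
Oct has 31 days (56 left).
Nov has 30 days (26 left).
26 days into Dec → Dec 26, 2024.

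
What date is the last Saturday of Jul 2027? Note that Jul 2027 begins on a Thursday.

Jul 31, 2027

Jul 2027 begins on a Thursday, so the first Saturday is Jul 3 (2 days later).
Jul 2027 has 31 days. Adding weeks: 3, 10, 17, 24, 31 — the last one ≤ 31 is the 31st.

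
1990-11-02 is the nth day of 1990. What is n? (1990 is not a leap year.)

306

Days in months before November: 31 + 28 + 31 + 30 + 31 + 30 + 31 + 31 + 30 + 31 = 304.
Plus 2 days into November → day 306.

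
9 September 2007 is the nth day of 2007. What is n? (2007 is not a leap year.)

Days in months before September: 31 + 28 + 31 + 30 + 31 + 30 + 31 + 31 = 243.
Plus 9 days into September → day 252.

252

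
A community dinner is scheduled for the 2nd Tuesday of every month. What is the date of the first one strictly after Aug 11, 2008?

Aug 2008 starts on a Friday; its first Tuesday is the 5th, so the 2nd Tuesday is the 12th — Aug 12, 2008.
Aug 12, 2008 is after Aug 11, 2008, so that is the next one.

Aug 12, 2008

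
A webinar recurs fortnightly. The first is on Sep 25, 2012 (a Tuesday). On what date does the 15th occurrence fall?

Apr 9, 2013

The 15th occurrence is 14 intervals after the first: 14 × 14 = 196 days after Sep 25, 2012.
Sep has 30 days — 5 days to the end of Sep leaves 191.
Oct has 31 days (160 left).
Nov has 30 days (130 left).
Dec has 31 days (99 left).
Jan has 31 days (68 left).
Feb has 28 days (40 left).
Mar has 31 days (9 left).
9 days into Apr → Apr 9, 2013.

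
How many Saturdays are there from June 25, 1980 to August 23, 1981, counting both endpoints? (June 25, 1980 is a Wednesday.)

June 25, 1980 is a Wednesday; the first Saturday on or after it is June 28, 1980 (3 days later).
From June 28, 1980 to August 23, 1981: 186 + 235 = 421 days (rest of 1980, to August 23, 1981 in 1981).
421 ÷ 7 = 60 full weeks with remainder 1, so 60 more Saturdays after the first → 61.

61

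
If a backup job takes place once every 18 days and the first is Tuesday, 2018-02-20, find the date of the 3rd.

The 3rd occurrence is 2 intervals after the first: 2 × 18 = 36 days after 2018-02-20.
February has 28 days — 8 days to the end of February leaves 28.
28 days into March → 2018-03-28.

2018-03-28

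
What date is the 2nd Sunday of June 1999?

1999-06-13

June 1999 begins on a Tuesday, so the first Sunday is June 6 (5 days later).
The 2nd Sunday is 1 weeks later: 6 + 7 = 13.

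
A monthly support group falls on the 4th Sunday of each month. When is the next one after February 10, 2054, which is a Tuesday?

February 22, 2054

February 2054 starts on a Sunday; its first Sunday is the 1st, so the 4th Sunday is the 22nd — February 22, 2054.
February 22, 2054 is after February 10, 2054, so that is the next one.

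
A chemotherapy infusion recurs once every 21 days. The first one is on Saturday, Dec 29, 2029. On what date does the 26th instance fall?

Jun 7, 2031

The 26th occurrence is 25 intervals after the first: 25 × 21 = 525 days after Dec 29, 2029.
Dec has 31 days — 2 days to the end of Dec leaves 523.
2030 has 365 days (158 left).
Jan has 31 days (127 left).
Feb has 28 days (99 left).
Mar has 31 days (68 left).
Apr has 30 days (38 left).
May has 31 days (7 left).
7 days into Jun → Jun 7, 2031.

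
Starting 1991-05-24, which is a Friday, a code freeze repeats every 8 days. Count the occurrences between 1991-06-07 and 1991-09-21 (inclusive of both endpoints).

14

Occurrences land 8·i days after 1991-05-24 for i = 0, 1, 2, …
1991-06-07 is 14 days after the start; 14 ÷ 8 = 1 remainder 6; since the remainder is 6, round up to i = 2. First occurrence in the window: #3 on 1991-06-09 (2×8 = 16 days in).
1991-09-21 is 120 days after the start; 120 ÷ 8 = 15 remainder 0. Last occurrence in the window: #16 on 1991-09-21.
Occurrences #3 through #16: 14 in total.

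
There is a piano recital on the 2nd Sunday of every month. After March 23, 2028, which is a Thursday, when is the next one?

March 2028 starts on a Wednesday; its first Sunday is the 5th, so the 2nd Sunday is the 12th — March 12, 2028.
That is not after March 23, 2028, so look at April 2028.
April 2028 starts on a Saturday; its first Sunday is the 2nd, so the 2nd Sunday is the 9th — April 9, 2028.

April 9, 2028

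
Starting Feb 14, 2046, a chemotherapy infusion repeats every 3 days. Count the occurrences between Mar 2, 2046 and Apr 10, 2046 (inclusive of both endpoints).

13

Occurrences land 3·i days after Feb 14, 2046 for i = 0, 1, 2, …
Mar 2, 2046 is 16 days after the start; 16 ÷ 3 = 5 remainder 1; since the remainder is 1, round up to i = 6. First occurrence in the window: #7 on Mar 4, 2046 (6×3 = 18 days in).
Apr 10, 2046 is 55 days after the start; 55 ÷ 3 = 18 remainder 1. Last occurrence in the window: #19 on Apr 9, 2046.
Occurrences #7 through #19: 13 in total.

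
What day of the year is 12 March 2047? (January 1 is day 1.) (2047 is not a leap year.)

Days in months before March: 31 + 28 = 59.
Plus 12 days into March → day 71.

71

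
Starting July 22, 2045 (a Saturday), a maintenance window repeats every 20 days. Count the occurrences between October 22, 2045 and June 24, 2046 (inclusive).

Occurrences land 20·i days after July 22, 2045 for i = 0, 1, 2, …
October 22, 2045 is 92 days after the start; 92 ÷ 20 = 4 remainder 12; since the remainder is 12, round up to i = 5. First occurrence in the window: #6 on October 30, 2045 (5×20 = 100 days in).
June 24, 2046 is 337 days after the start; 337 ÷ 20 = 16 remainder 17. Last occurrence in the window: #17 on June 7, 2046.
Occurrences #6 through #17: 12 in total.

12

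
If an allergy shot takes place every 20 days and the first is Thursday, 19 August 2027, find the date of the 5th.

7 November 2027

The 5th occurrence is 4 intervals after the first: 4 × 20 = 80 days after 19 August 2027.
August has 31 days — 12 days to the end of August leaves 68.
September has 30 days (38 left).
October has 31 days (7 left).
7 days into November → 7 November 2027.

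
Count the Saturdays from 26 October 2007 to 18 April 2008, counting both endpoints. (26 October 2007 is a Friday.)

26 October 2007 is a Friday; the first Saturday on or after it is 27 October 2007 (1 day later).
From 27 October 2007 to 18 April 2008: 4 + 30 + 31 + 31 + 29 + 31 + 18 = 174 days (rest of October, November, December, January, February, March, April).
174 ÷ 7 = 24 full weeks with remainder 6, so 24 more Saturdays after the first → 25.

25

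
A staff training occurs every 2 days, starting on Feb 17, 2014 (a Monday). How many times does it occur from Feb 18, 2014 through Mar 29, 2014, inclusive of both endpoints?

Occurrences land 2·i days after Feb 17, 2014 for i = 0, 1, 2, …
Feb 18, 2014 is 1 day after the start; 1 ÷ 2 = 0 remainder 1; since the remainder is 1, round up to i = 1. First occurrence in the window: #2 on Feb 19, 2014 (1×2 = 2 days in).
Mar 29, 2014 is 40 days after the start; 40 ÷ 2 = 20 remainder 0. Last occurrence in the window: #21 on Mar 29, 2014.
Occurrences #2 through #21: 20 in total.

20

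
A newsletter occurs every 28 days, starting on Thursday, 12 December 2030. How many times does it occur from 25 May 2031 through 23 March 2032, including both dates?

11

Occurrences land 28·i days after 12 December 2030 for i = 0, 1, 2, …
25 May 2031 is 164 days after the start; 164 ÷ 28 = 5 remainder 24; since the remainder is 24, round up to i = 6. First occurrence in the window: #7 on 29 May 2031 (6×28 = 168 days in).
23 March 2032 is 467 days after the start; 467 ÷ 28 = 16 remainder 19. Last occurrence in the window: #17 on 4 March 2032.
Occurrences #7 through #17: 11 in total.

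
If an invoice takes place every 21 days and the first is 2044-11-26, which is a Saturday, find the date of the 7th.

The 7th occurrence is 6 intervals after the first: 6 × 21 = 126 days after 2044-11-26.
November has 30 days — 4 days to the end of November leaves 122.
December has 31 days (91 left).
January has 31 days (60 left).
February has 28 days (32 left).
March has 31 days (1 left).
1 day into April → 2045-04-01.

2045-04-01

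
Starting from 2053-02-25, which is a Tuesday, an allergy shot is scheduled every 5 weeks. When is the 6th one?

2053-08-19

The 6th occurrence is 5 intervals after the first: 5 × 35 = 175 days after 2053-02-25.
February has 28 days — 3 days to the end of February leaves 172.
March has 31 days (141 left).
April has 30 days (111 left).
May has 31 days (80 left).
June has 30 days (50 left).
July has 31 days (19 left).
19 days into August → 2053-08-19.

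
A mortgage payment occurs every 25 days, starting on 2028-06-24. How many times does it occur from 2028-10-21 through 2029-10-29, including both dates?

Occurrences land 25·i days after 2028-06-24 for i = 0, 1, 2, …
2028-10-21 is 119 days after the start; 119 ÷ 25 = 4 remainder 19; since the remainder is 19, round up to i = 5. First occurrence in the window: #6 on 2028-10-27 (5×25 = 125 days in).
2029-10-29 is 492 days after the start; 492 ÷ 25 = 19 remainder 17. Last occurrence in the window: #20 on 2029-10-12.
Occurrences #6 through #20: 15 in total.

15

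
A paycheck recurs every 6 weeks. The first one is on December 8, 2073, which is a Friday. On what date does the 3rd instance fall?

The 3rd occurrence is 2 intervals after the first: 2 × 42 = 84 days after December 8, 2073.
December has 31 days — 23 days to the end of December leaves 61.
January has 31 days (30 left).
February has 28 days (2 left).
2 days into March → March 2, 2074.

March 2, 2074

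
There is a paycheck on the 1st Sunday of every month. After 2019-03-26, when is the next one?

2019-04-07

March 2019 starts on a Friday, so its 1st Sunday is 2019-03-03 (2 days in).
That is not after 2019-03-26, so look at April 2019.
April 2019 starts on a Monday, so its 1st Sunday is 2019-04-07 (6 days in).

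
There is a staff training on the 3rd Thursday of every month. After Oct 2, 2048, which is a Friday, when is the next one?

Oct 15, 2048

Oct 2048 starts on a Thursday; its first Thursday is the 1st, so the 3rd Thursday is the 15th — Oct 15, 2048.
Oct 15, 2048 is after Oct 2, 2048, so that is the next one.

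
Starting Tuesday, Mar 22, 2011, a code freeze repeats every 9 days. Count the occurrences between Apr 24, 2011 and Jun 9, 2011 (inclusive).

Occurrences land 9·i days after Mar 22, 2011 for i = 0, 1, 2, …
Apr 24, 2011 is 33 days after the start; 33 ÷ 9 = 3 remainder 6; since the remainder is 6, round up to i = 4. First occurrence in the window: #5 on Apr 27, 2011 (4×9 = 36 days in).
Jun 9, 2011 is 79 days after the start; 79 ÷ 9 = 8 remainder 7. Last occurrence in the window: #9 on Jun 2, 2011.
Occurrences #5 through #9: 5 in total.

5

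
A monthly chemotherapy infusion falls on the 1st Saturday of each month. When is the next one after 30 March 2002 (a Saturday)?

6 April 2002

March 2002 starts on a Friday, so its 1st Saturday is 2 March 2002 (1 day in).
That is not after 30 March 2002, so look at April 2002.
April 2002 starts on a Monday, so its 1st Saturday is 6 April 2002 (5 days in).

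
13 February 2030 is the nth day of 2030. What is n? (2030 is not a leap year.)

Days in months before February: 31 = 31.
Plus 13 days into February → day 44.

44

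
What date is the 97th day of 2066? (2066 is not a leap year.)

2066-04-07

January has 31 days (97 − 31 = 66 remain).
February has 28 days (66 − 28 = 38 remain).
March has 31 days (38 − 31 = 7 remain).
7 into April → April 7.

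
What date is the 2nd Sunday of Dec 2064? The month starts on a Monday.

Dec 14, 2064

Dec 2064 begins on a Monday, so the first Sunday is Dec 7 (6 days later).
The 2nd Sunday is 1 weeks later: 7 + 7 = 14.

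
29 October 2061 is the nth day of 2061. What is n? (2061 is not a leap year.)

302

Days in months before October: 31 + 28 + 31 + 30 + 31 + 30 + 31 + 31 + 30 = 273.
Plus 29 days into October → day 302.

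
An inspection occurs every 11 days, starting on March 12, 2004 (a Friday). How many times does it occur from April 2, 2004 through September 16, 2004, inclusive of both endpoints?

16

Occurrences land 11·i days after March 12, 2004 for i = 0, 1, 2, …
April 2, 2004 is 21 days after the start; 21 ÷ 11 = 1 remainder 10; since the remainder is 10, round up to i = 2. First occurrence in the window: #3 on April 3, 2004 (2×11 = 22 days in).
September 16, 2004 is 188 days after the start; 188 ÷ 11 = 17 remainder 1. Last occurrence in the window: #18 on September 15, 2004.
Occurrences #3 through #18: 16 in total.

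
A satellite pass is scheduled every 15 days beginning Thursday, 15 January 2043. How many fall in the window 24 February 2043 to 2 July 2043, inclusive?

Occurrences land 15·i days after 15 January 2043 for i = 0, 1, 2, …
24 February 2043 is 40 days after the start; 40 ÷ 15 = 2 remainder 10; since the remainder is 10, round up to i = 3. First occurrence in the window: #4 on 1 March 2043 (3×15 = 45 days in).
2 July 2043 is 168 days after the start; 168 ÷ 15 = 11 remainder 3. Last occurrence in the window: #12 on 29 June 2043.
Occurrences #4 through #12: 9 in total.

9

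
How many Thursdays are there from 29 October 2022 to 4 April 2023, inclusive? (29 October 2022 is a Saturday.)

29 October 2022 is a Saturday; the first Thursday on or after it is 3 November 2022 (5 days later).
From 3 November 2022 to 4 April 2023: 27 + 31 + 31 + 28 + 31 + 4 = 152 days (rest of November, December, January, February, March, April).
152 ÷ 7 = 21 full weeks with remainder 5, so 21 more Thursdays after the first → 22.

22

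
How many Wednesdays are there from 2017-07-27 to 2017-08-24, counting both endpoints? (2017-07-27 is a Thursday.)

4

2017-07-27 is a Thursday; the first Wednesday on or after it is 2017-08-02 (6 days later).
From 2017-08-02 to 2017-08-24 is 24 − 2 = 22 days.
22 ÷ 7 = 3 full weeks with remainder 1, so 3 more Wednesdays after the first → 4.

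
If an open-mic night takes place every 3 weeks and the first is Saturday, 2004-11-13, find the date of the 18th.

2005-11-05

The 18th occurrence is 17 intervals after the first: 17 × 21 = 357 days after 2004-11-13.
November has 30 days — 17 days to the end of November leaves 340.
December has 31 days (309 left).
January has 31 days (278 left).
February has 28 days (250 left).
March has 31 days (219 left).
April has 30 days (189 left).
May has 31 days (158 left).
June has 30 days (128 left).
July has 31 days (97 left).
August has 31 days (66 left).
September has 30 days (36 left).
October has 31 days (5 left).
5 days into November → 2005-11-05.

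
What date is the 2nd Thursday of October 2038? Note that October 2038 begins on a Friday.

14 October 2038

October 2038 begins on a Friday, so the first Thursday is October 7 (6 days later).
The 2nd Thursday is 1 weeks later: 7 + 7 = 14.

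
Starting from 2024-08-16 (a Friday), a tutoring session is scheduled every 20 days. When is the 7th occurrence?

The 7th occurrence is 6 intervals after the first: 6 × 20 = 120 days after 2024-08-16.
August has 31 days — 15 days to the end of August leaves 105.
September has 30 days (75 left).
October has 31 days (44 left).
November has 30 days (14 left).
14 days into December → 2024-12-14.

2024-12-14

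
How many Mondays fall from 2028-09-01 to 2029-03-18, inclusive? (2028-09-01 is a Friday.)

28

2028-09-01 is a Friday; the first Monday on or after it is 2028-09-04 (3 days later).
From 2028-09-04 to 2029-03-18: 26 + 31 + 30 + 31 + 31 + 28 + 18 = 195 days (rest of September, October, November, December, January, February, March).
195 ÷ 7 = 27 full weeks with remainder 6, so 27 more Mondays after the first → 28.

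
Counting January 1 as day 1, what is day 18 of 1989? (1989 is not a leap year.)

1989-01-18

18 into January → January 18.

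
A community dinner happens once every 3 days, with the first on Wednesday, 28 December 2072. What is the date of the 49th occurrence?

21 May 2073

The 49th occurrence is 48 intervals after the first: 48 × 3 = 144 days after 28 December 2072.
December has 31 days — 3 days to the end of December leaves 141.
January has 31 days (110 left).
February has 28 days (82 left).
March has 31 days (51 left).
April has 30 days (21 left).
21 days into May → 21 May 2073.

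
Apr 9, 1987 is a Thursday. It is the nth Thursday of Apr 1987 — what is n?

Day 9 falls in week ⌈9/7⌉ of the month.
Days 1–7 hold the 1st Thursday, 8–14 the 2nd, 15–21 the 3rd, 22–28 the 4th, 29–31 the 5th.
9 is in the range for the 2nd.

2nd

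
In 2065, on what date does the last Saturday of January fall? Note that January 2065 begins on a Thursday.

January 31, 2065

January 2065 begins on a Thursday, so the first Saturday is January 3 (2 days later).
January 2065 has 31 days. Adding weeks: 3, 10, 17, 24, 31 — the last one ≤ 31 is the 31st.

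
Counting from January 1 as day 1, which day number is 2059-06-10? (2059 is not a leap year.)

Days in months before June: 31 + 28 + 31 + 30 + 31 = 151.
Plus 10 days into June → day 161.

161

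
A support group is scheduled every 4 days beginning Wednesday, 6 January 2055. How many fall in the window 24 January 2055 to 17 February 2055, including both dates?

6

Occurrences land 4·i days after 6 January 2055 for i = 0, 1, 2, …
24 January 2055 is 18 days after the start; 18 ÷ 4 = 4 remainder 2; since the remainder is 2, round up to i = 5. First occurrence in the window: #6 on 26 January 2055 (5×4 = 20 days in).
17 February 2055 is 42 days after the start; 42 ÷ 4 = 10 remainder 2. Last occurrence in the window: #11 on 15 February 2055.
Occurrences #6 through #11: 6 in total.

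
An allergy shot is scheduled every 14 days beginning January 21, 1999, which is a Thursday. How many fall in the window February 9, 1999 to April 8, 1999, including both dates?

Occurrences land 14·i days after January 21, 1999 for i = 0, 1, 2, …
February 9, 1999 is 19 days after the start; 19 ÷ 14 = 1 remainder 5; since the remainder is 5, round up to i = 2. First occurrence in the window: #3 on February 18, 1999 (2×14 = 28 days in).
April 8, 1999 is 77 days after the start; 77 ÷ 14 = 5 remainder 7. Last occurrence in the window: #6 on April 1, 1999.
Occurrences #3 through #6: 4 in total.

4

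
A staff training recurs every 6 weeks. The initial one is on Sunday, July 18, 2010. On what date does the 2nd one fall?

August 29, 2010

The 2nd occurrence is 1 interval after the first: 1 × 42 = 42 days after July 18, 2010.
July has 31 days — 13 days to the end of July leaves 29.
29 days into August → August 29, 2010.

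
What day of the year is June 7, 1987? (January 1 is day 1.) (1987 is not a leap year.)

Days in months before June: 31 + 28 + 31 + 30 + 31 = 151.
Plus 7 days into June → day 158.

158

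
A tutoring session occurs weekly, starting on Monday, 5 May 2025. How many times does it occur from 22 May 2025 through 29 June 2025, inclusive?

Occurrences land 7·i days after 5 May 2025 for i = 0, 1, 2, …
22 May 2025 is 17 days after the start; 17 ÷ 7 = 2 remainder 3; since the remainder is 3, round up to i = 3. First occurrence in the window: #4 on 26 May 2025 (3×7 = 21 days in).
29 June 2025 is 55 days after the start; 55 ÷ 7 = 7 remainder 6. Last occurrence in the window: #8 on 23 June 2025.
Occurrences #4 through #8: 5 in total.

5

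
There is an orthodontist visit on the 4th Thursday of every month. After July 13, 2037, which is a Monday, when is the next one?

July 2037 starts on a Wednesday; its first Thursday is the 2nd, so the 4th Thursday is the 23rd — July 23, 2037.
July 23, 2037 is after July 13, 2037, so that is the next one.

July 23, 2037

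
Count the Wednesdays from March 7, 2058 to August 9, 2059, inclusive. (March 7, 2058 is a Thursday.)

74

March 7, 2058 is a Thursday; the first Wednesday on or after it is March 13, 2058 (6 days later).
From March 13, 2058 to August 9, 2059: 293 + 221 = 514 days (rest of 2058, to August 9, 2059 in 2059).
514 ÷ 7 = 73 full weeks with remainder 3, so 73 more Wednesdays after the first → 74.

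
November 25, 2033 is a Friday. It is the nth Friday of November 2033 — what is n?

4th

Day 25 falls in week ⌈25/7⌉ of the month.
Days 1–7 hold the 1st Friday, 8–14 the 2nd, 15–21 the 3rd, 22–28 the 4th, 29–31 the 5th.
25 is in the range for the 4th.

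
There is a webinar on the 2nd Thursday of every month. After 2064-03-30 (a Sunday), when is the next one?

March 2064 starts on a Saturday; its first Thursday is the 6th, so the 2nd Thursday is the 13th — 2064-03-13.
That is not after 2064-03-30, so look at April 2064.
April 2064 starts on a Tuesday; its first Thursday is the 3rd, so the 2nd Thursday is the 10th — 2064-04-10.

2064-04-10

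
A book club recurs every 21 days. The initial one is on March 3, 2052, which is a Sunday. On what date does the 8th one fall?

July 28, 2052

The 8th occurrence is 7 intervals after the first: 7 × 21 = 147 days after March 3, 2052.
March has 31 days — 28 days to the end of March leaves 119.
April has 30 days (89 left).
May has 31 days (58 left).
June has 30 days (28 left).
28 days into July → July 28, 2052.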